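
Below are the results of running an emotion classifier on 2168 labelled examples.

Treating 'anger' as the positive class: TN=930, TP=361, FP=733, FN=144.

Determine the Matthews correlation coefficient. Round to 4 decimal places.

MCC = (TP·TN − FP·FN) / √((TP+FP)(TP+FN)(TN+FP)(TN+FN))
Numerator = 361·930 − 733·144 = 230178
Denominator = √(1094·505·1663·1074) = √986745673140 = 993350.7302
MCC = 230178 / 993350.7302 = 0.2317

0.2317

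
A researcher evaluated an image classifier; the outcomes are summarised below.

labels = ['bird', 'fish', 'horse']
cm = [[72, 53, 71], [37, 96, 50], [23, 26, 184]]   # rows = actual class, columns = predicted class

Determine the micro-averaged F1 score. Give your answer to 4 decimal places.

Micro-averaging pools counts across classes: ΣTP=352, ΣFP=260, ΣFN=260.
Micro-F1 score = 2·TP/(2·TP+FP+FN) on pooled counts = 0.5752 (equals overall accuracy in single-label multiclass).

0.5752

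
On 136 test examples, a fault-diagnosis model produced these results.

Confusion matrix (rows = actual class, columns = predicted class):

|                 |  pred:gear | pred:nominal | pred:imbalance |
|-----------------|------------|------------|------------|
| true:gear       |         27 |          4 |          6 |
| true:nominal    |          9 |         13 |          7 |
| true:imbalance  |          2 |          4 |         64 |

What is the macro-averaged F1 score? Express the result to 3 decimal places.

Per-class F1 score (2·TP/(2·TP+FP+FN)):
  gear: TP=27, FP=9+2=11, FN=4+6=10 → 54/75 = 0.7200
  nominal: TP=13, FP=4+4=8, FN=9+7=16 → 26/50 = 0.5200
  imbalance: TP=64, FP=6+7=13, FN=2+4=6 → 128/147 = 0.8707
Macro-F1 score = mean = (0.7200 + 0.5200 + 0.8707) / 3 = 0.704

0.704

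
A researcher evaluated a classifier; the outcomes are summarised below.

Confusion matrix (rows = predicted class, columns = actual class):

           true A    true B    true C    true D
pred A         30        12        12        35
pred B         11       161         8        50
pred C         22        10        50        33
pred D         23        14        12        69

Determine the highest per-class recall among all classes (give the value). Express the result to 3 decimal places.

0.817

Per-class recall (TP/(TP+FN)):
  A: TP=30, FN=11+22+23=56 → 30/86 = 0.3488
  B: TP=161, FN=12+10+14=36 → 161/197 = 0.8173
  C: TP=50, FN=12+8+12=32 → 50/82 = 0.6098
  D: TP=69, FN=35+50+33=118 → 69/187 = 0.3690
Highest is class 'B' with recall = 0.817.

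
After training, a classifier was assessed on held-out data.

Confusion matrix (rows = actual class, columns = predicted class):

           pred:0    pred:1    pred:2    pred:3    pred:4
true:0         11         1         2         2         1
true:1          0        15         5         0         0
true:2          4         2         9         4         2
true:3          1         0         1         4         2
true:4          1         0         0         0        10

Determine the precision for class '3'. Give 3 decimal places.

0.400

Treat '3' as positive and all other classes as negative.
precision = TP/(TP+FP).
3: TP=4, FP=2+0+4+0=6 → 4/10 = 0.4000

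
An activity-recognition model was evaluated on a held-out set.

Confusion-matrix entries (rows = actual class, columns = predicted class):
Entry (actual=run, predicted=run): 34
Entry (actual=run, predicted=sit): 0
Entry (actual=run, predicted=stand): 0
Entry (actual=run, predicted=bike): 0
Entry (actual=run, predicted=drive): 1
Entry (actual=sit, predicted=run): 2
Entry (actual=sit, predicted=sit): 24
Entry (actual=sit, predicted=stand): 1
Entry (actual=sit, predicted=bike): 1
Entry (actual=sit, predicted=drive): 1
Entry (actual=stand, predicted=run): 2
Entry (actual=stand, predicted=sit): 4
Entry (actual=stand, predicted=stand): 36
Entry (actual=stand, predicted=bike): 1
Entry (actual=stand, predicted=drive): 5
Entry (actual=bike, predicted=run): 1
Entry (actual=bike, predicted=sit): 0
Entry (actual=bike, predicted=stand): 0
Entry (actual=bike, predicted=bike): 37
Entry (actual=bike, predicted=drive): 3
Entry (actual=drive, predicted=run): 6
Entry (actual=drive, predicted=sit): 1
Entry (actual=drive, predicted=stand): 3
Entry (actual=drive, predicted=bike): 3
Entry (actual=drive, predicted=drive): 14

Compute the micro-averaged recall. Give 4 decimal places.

0.8056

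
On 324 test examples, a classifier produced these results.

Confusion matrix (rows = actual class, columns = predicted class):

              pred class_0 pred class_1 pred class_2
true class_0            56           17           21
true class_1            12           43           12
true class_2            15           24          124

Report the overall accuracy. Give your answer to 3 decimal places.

0.688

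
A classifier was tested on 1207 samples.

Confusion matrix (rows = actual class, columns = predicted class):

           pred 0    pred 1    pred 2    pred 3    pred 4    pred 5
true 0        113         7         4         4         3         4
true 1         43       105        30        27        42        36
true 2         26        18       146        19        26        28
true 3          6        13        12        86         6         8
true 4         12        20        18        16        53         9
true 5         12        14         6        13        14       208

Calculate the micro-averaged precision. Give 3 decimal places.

Micro-averaging pools counts across classes: ΣTP=711, ΣFP=496, ΣFN=496.
Micro-precision = TP/(TP+FP) on pooled counts = 0.589 (equals overall accuracy in single-label multiclass).

0.589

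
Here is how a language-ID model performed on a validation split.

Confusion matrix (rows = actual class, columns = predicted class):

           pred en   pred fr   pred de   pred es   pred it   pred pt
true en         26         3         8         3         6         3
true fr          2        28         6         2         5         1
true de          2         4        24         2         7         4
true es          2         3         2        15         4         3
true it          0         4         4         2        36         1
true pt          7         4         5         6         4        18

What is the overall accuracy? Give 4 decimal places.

Accuracy = trace / total = (26+28+24+15+36+18=147) / 256 = 147/256 = 0.5742

0.5742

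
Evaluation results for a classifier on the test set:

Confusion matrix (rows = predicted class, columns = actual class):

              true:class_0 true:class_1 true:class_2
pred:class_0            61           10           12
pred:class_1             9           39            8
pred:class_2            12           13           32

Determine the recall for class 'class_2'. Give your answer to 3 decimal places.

One-vs-rest for 'class_2': TP = diagonal; FP = other classes predicted 'class_2'; FN = 'class_2' predicted as other.
recall = TP/(TP+FN).
class_2: TP=32, FN=12+8=20 → 32/52 = 0.6154

0.615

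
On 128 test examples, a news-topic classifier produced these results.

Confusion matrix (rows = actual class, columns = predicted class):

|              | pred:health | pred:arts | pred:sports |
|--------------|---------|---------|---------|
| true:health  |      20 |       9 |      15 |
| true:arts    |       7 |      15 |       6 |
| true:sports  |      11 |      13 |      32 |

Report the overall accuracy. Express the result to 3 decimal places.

Accuracy = trace / total = (20+15+32=67) / 128 = 67/128 = 0.523

0.523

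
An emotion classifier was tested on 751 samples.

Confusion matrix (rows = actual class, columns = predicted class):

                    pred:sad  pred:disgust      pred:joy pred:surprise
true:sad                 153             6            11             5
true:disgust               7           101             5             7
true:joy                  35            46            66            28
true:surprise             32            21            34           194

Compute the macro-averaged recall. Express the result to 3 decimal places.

0.696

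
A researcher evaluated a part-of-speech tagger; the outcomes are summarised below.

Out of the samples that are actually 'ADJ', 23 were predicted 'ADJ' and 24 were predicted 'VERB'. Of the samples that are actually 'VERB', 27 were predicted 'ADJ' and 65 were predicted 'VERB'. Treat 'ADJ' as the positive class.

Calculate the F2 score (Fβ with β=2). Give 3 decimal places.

Fβ = (1+β²)·TP / ((1+β²)·TP + β²·FN + FP), with β²=4
= 5·23 / (5·23 + 4·24 + 27) = 0.483

0.483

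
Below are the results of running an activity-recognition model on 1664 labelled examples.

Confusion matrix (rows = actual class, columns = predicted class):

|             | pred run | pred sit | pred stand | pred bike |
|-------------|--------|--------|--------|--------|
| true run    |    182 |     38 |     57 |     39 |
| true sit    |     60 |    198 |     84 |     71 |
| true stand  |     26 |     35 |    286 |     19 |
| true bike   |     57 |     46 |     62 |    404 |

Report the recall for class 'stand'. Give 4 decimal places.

0.7814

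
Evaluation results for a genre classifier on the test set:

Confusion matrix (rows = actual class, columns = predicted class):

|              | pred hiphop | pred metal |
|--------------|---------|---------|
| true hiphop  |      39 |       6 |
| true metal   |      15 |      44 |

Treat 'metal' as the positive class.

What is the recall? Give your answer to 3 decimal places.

0.746

Recall = TP/(TP+FN) = 44/(44+15) = 44/59 = 0.746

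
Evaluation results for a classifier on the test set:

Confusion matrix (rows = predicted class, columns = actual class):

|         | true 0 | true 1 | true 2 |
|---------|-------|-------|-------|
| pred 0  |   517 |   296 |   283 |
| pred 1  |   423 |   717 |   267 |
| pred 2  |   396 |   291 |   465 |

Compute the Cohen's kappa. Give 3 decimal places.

0.196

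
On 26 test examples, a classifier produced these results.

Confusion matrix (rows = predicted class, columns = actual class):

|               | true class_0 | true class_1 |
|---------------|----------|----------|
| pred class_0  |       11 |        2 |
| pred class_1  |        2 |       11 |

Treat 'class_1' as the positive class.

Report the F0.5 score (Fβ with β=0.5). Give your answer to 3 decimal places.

Fβ = (1+β²)·TP / ((1+β²)·TP + β²·FN + FP), with β²=1/4
= 1.25·11 / (1.25·11 + 0.25·2 + 2) = 0.846

0.846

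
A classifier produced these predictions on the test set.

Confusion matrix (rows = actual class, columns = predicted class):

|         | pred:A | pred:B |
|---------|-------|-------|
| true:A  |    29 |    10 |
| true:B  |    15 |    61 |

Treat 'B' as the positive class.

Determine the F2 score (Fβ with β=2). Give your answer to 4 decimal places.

0.8133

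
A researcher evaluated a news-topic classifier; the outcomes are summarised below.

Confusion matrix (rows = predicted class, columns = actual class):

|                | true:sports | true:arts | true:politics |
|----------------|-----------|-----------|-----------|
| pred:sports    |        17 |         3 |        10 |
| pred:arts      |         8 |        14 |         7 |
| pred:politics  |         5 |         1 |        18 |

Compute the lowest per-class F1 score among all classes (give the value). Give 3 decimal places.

Per-class F1 score (2·TP/(2·TP+FP+FN)):
  sports: TP=17, FP=3+10=13, FN=8+5=13 → 34/60 = 0.5667
  arts: TP=14, FP=8+7=15, FN=3+1=4 → 28/47 = 0.5957
  politics: TP=18, FP=5+1=6, FN=10+7=17 → 36/59 = 0.6102
Lowest is class 'sports' with F1 score = 0.567.

0.567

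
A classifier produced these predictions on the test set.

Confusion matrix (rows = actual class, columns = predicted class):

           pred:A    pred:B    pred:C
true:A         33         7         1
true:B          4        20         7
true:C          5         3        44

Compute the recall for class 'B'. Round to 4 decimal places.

0.6452

recall = TP/(TP+FN).
B: TP=20, FN=4+7=11 → 20/31 = 0.64516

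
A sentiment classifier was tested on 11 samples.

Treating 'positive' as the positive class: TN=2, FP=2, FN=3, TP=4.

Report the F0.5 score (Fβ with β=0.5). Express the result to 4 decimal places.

0.6452

Fβ = (1+β²)·TP / ((1+β²)·TP + β²·FN + FP), with β²=1/4
= 1.25·4 / (1.25·4 + 0.25·3 + 2) = 0.6452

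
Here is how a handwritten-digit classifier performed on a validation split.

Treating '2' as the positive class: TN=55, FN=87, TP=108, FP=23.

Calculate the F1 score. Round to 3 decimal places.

0.663

Precision = TP/(TP+FP) = 108/131 = 0.8244
Recall = TP/(TP+FN) = 108/195 = 0.5538
F1 = 2·TP/(2·TP+FP+FN) = 216/326 = 0.663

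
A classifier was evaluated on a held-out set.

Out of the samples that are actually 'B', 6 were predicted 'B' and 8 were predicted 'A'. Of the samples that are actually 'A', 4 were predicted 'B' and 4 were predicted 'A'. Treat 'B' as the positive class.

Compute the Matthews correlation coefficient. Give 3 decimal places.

-0.069

MCC = (TP·TN − FP·FN) / √((TP+FP)(TP+FN)(TN+FP)(TN+FN))
Numerator = 6·4 − 4·8 = -8
Denominator = √(10·14·8·12) = √13440 = 115.9310
MCC = -8 / 115.9310 = -0.069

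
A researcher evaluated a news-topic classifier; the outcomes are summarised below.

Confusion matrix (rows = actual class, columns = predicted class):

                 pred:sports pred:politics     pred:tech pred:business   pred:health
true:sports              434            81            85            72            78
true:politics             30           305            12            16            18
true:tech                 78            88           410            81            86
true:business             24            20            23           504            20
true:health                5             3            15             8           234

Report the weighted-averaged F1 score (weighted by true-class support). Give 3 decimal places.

0.687

Per-class F1 score (2·TP/(2·TP+FP+FN)):
  sports: TP=434, FP=30+78+24+5=137, FN=81+85+72+78=316 → 868/1321 = 0.6571
  politics: TP=305, FP=81+88+20+3=192, FN=30+12+16+18=76 → 610/878 = 0.6948
  tech: TP=410, FP=85+12+23+15=135, FN=78+88+81+86=333 → 820/1288 = 0.6366
  business: TP=504, FP=72+16+81+8=177, FN=24+20+23+20=87 → 1008/1272 = 0.7925
  health: TP=234, FP=78+18+86+20=202, FN=5+3+15+8=31 → 468/701 = 0.6676
Weighted-F1 score = Σ (supportᵢ/N)·F1 scoreᵢ with N=2730: (750/2730)·0.6571 + (381/2730)·0.6948 + (743/2730)·0.6366 + (591/2730)·0.7925 + (265/2730)·0.6676 = 0.687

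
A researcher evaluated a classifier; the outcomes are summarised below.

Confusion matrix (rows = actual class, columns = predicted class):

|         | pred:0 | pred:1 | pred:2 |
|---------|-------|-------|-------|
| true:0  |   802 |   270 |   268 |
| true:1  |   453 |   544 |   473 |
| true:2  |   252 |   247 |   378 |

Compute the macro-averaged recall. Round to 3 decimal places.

0.467

Per-class recall (TP/(TP+FN)):
  0: TP=802, FN=270+268=538 → 802/1340 = 0.5985
  1: TP=544, FN=453+473=926 → 544/1470 = 0.3701
  2: TP=378, FN=252+247=499 → 378/877 = 0.4310
Macro-recall = mean = (0.5985 + 0.3701 + 0.4310) / 3 = 0.467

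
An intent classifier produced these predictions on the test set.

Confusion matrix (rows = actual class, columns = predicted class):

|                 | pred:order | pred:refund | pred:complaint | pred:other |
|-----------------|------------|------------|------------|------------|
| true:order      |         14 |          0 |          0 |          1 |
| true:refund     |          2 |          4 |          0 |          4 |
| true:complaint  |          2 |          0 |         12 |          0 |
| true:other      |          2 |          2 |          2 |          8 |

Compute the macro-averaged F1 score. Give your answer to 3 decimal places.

Per-class F1 score (2·TP/(2·TP+FP+FN)):
  order: TP=14, FP=2+2+2=6, FN=0+0+1=1 → 28/35 = 0.8000
  refund: TP=4, FP=0+0+2=2, FN=2+0+4=6 → 8/16 = 0.5000
  complaint: TP=12, FP=0+0+2=2, FN=2+0+0=2 → 24/28 = 0.8571
  other: TP=8, FP=1+4+0=5, FN=2+2+2=6 → 16/27 = 0.5926
Macro-F1 score = mean = (0.8000 + 0.5000 + 0.8571 + 0.5926) / 4 = 0.687

0.687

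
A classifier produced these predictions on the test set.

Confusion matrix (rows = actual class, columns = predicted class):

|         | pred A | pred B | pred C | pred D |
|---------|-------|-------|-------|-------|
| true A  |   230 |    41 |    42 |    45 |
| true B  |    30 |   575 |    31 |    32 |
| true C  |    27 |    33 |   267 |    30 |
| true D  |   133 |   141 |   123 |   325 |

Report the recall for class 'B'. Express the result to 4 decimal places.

0.8608

Take TP from the diagonal, FP from the rest of the 'B' prediction marginal, FN from the rest of the 'B' actual marginal.
recall = TP/(TP+FN).
B: TP=575, FN=30+31+32=93 → 575/668 = 0.86078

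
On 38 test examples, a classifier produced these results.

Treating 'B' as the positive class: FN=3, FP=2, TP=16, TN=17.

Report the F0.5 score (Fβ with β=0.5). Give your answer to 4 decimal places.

0.8791

Fβ = (1+β²)·TP / ((1+β²)·TP + β²·FN + FP), with β²=1/4
= 1.25·16 / (1.25·16 + 0.25·3 + 2) = 0.8791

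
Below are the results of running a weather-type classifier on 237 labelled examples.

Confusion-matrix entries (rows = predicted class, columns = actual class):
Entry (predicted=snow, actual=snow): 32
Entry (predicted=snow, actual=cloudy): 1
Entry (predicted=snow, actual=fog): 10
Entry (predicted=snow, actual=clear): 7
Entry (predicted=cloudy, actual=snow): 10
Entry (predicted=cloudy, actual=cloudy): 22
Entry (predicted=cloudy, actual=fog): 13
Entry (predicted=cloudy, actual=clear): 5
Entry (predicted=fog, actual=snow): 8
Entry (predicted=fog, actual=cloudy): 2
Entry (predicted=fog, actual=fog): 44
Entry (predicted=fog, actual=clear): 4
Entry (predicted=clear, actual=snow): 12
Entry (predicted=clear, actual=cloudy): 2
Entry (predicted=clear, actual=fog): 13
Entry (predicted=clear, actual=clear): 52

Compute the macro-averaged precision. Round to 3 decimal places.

Per-class precision (TP/(TP+FP)):
  snow: TP=32, FP=1+10+7=18 → 32/50 = 0.6400
  cloudy: TP=22, FP=10+13+5=28 → 22/50 = 0.4400
  fog: TP=44, FP=8+2+4=14 → 44/58 = 0.7586
  clear: TP=52, FP=12+2+13=27 → 52/79 = 0.6582
Macro-precision = mean = (0.6400 + 0.4400 + 0.7586 + 0.6582) / 4 = 0.624

0.624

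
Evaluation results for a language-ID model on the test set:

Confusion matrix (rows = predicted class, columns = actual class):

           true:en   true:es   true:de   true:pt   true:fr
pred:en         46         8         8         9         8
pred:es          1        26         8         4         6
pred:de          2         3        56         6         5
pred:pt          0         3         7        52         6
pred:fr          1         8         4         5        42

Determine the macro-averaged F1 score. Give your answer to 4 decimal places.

0.6757

Per-class F1 score (2·TP/(2·TP+FP+FN)):
  en: TP=46, FP=8+8+9+8=33, FN=1+2+0+1=4 → 92/129 = 0.71318
  es: TP=26, FP=1+8+4+6=19, FN=8+3+3+8=22 → 52/93 = 0.55914
  de: TP=56, FP=2+3+6+5=16, FN=8+8+7+4=27 → 112/155 = 0.72258
  pt: TP=52, FP=0+3+7+6=16, FN=9+4+6+5=24 → 104/144 = 0.72222
  fr: TP=42, FP=1+8+4+5=18, FN=8+6+5+6=25 → 84/127 = 0.66142
Macro-F1 score = mean = (0.71318 + 0.55914 + 0.72258 + 0.72222 + 0.66142) / 5 = 0.6757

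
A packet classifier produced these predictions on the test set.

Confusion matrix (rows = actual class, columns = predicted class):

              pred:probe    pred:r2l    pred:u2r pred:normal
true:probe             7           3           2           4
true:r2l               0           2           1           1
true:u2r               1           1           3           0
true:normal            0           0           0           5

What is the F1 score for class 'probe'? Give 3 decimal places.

0.583

F1 score = 2·TP/(2·TP+FP+FN).
probe: TP=7, FP=0+1+0=1, FN=3+2+4=9 → 14/24 = 0.5833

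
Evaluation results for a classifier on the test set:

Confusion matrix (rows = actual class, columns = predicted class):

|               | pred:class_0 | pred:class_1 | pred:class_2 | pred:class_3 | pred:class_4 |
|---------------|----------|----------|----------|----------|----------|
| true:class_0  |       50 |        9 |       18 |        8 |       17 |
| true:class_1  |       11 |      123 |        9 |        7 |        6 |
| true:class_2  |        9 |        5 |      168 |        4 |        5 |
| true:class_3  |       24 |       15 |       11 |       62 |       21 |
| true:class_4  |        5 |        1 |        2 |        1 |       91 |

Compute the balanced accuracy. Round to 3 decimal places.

Balanced accuracy = mean of per-class recall.
  class_0: recall = 50/102 = 0.4902
  class_1: recall = 123/156 = 0.7885
  class_2: recall = 168/191 = 0.8796
  class_3: recall = 62/133 = 0.4662
  class_4: recall = 91/100 = 0.9100
Mean = (0.4902 + 0.7885 + 0.8796 + 0.4662 + 0.9100) / 5 = 0.707

0.707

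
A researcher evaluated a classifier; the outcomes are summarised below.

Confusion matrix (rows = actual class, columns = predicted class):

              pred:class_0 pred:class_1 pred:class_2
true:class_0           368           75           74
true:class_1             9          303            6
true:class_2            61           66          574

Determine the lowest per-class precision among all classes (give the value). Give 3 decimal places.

Per-class precision (TP/(TP+FP)):
  class_0: TP=368, FP=9+61=70 → 368/438 = 0.8402
  class_1: TP=303, FP=75+66=141 → 303/444 = 0.6824
  class_2: TP=574, FP=74+6=80 → 574/654 = 0.8777
Lowest is class 'class_1' with precision = 0.682.

0.682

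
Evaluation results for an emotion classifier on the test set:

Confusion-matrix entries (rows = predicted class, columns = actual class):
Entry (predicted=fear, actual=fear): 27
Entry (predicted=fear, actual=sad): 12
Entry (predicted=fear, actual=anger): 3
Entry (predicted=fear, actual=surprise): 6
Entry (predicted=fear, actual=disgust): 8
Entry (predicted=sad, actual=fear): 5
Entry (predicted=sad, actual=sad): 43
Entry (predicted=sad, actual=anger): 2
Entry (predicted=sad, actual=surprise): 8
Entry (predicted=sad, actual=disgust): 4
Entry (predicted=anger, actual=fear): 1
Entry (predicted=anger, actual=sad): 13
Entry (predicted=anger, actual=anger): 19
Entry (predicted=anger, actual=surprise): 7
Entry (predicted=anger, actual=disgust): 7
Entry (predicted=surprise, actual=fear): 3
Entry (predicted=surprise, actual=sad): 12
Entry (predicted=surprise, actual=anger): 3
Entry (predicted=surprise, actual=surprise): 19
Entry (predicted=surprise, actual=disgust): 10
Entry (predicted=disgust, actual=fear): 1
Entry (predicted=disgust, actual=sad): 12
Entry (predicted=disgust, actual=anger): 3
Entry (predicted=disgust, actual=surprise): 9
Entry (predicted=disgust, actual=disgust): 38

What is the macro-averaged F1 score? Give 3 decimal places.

0.523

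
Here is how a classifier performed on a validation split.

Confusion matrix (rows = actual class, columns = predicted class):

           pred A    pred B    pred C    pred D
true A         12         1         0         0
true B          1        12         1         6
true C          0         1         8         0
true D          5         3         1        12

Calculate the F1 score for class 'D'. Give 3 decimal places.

0.615

One-vs-rest for 'D': TP = diagonal; FP = other classes predicted 'D'; FN = 'D' predicted as other.
F1 score = 2·TP/(2·TP+FP+FN).
D: TP=12, FP=0+6+0=6, FN=5+3+1=9 → 24/39 = 0.6154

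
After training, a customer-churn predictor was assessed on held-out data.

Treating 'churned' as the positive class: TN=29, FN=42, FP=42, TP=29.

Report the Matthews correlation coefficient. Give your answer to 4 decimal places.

-0.1831

MCC = (TP·TN − FP·FN) / √((TP+FP)(TP+FN)(TN+FP)(TN+FN))
Numerator = 29·29 − 42·42 = -923
Denominator = √(71·71·71·71) = √25411681 = 5041.0000
MCC = -923 / 5041.0000 = -0.1831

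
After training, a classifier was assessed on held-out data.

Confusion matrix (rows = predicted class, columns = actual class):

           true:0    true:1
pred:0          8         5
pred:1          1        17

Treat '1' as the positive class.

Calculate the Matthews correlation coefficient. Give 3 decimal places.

0.609

MCC = (TP·TN − FP·FN) / √((TP+FP)(TP+FN)(TN+FP)(TN+FN))
Numerator = 17·8 − 1·5 = 131
Denominator = √(18·22·9·13) = √46332 = 215.2487
MCC = 131 / 215.2487 = 0.609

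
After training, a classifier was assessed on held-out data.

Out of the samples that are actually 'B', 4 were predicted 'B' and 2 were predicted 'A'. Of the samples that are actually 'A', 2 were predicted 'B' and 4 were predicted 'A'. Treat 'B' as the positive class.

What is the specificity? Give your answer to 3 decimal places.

Specificity = TN/(TN+FP) = 4/(4+2) = 0.667

0.667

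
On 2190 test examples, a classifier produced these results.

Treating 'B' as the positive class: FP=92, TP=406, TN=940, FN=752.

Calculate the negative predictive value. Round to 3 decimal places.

0.556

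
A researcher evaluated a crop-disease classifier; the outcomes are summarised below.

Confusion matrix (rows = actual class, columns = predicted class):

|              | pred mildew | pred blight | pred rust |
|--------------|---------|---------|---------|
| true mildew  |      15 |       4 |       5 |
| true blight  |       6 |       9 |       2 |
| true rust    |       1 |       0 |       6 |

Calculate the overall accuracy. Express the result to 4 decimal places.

0.6250

Accuracy = trace / total = (15+9+6=30) / 48 = 30/48 = 0.6250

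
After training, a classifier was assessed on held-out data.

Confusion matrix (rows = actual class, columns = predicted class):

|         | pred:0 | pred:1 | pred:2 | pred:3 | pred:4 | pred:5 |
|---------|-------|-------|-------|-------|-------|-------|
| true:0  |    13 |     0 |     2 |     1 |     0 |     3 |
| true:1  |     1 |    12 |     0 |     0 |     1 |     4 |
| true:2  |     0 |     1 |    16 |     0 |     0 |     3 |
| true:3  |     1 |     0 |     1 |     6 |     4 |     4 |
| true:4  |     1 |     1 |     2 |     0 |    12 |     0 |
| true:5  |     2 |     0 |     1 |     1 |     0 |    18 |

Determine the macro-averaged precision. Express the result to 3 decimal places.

Per-class precision (TP/(TP+FP)):
  0: TP=13, FP=1+0+1+1+2=5 → 13/18 = 0.7222
  1: TP=12, FP=0+1+0+1+0=2 → 12/14 = 0.8571
  2: TP=16, FP=2+0+1+2+1=6 → 16/22 = 0.7273
  3: TP=6, FP=1+0+0+0+1=2 → 6/8 = 0.7500
  4: TP=12, FP=0+1+0+4+0=5 → 12/17 = 0.7059
  5: TP=18, FP=3+4+3+4+0=14 → 18/32 = 0.5625
Macro-precision = mean = (0.7222 + 0.8571 + 0.7273 + 0.7500 + 0.7059 + 0.5625) / 6 = 0.721

0.721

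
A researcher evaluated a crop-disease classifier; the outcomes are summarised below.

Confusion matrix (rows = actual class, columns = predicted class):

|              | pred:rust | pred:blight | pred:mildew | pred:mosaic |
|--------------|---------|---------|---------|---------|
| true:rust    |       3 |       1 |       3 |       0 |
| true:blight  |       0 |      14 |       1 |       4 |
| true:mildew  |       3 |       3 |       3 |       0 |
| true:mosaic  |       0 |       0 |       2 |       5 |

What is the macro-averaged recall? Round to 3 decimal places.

0.553

Per-class recall (TP/(TP+FN)):
  rust: TP=3, FN=1+3+0=4 → 3/7 = 0.4286
  blight: TP=14, FN=0+1+4=5 → 14/19 = 0.7368
  mildew: TP=3, FN=3+3+0=6 → 3/9 = 0.3333
  mosaic: TP=5, FN=0+0+2=2 → 5/7 = 0.7143
Macro-recall = mean = (0.4286 + 0.7368 + 0.3333 + 0.7143) / 4 = 0.553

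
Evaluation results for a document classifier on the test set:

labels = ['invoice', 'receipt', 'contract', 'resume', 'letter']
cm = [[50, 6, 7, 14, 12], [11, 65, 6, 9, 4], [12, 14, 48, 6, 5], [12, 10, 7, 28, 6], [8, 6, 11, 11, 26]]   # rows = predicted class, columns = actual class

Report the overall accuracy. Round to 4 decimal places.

0.5508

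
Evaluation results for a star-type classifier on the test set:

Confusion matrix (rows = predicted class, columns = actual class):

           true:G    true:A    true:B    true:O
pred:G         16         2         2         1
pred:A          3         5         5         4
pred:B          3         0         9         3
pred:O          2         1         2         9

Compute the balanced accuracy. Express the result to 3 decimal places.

Balanced accuracy = mean of per-class recall.
  G: recall = 16/24 = 0.6667
  A: recall = 5/8 = 0.6250
  B: recall = 9/18 = 0.5000
  O: recall = 9/17 = 0.5294
Mean = (0.6667 + 0.6250 + 0.5000 + 0.5294) / 4 = 0.580

0.580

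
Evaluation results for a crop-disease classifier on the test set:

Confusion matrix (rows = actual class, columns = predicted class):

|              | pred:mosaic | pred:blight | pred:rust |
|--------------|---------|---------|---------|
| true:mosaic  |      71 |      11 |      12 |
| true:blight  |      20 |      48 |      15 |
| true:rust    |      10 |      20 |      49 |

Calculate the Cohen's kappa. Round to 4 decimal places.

0.4819

Observed agreement pₒ = trace/N = 168/256 = 0.65625
Expected agreement pₑ = Σ (rowᵢ·colᵢ)/N² = (94·101 + 83·79 + 79·76)/256² = 0.33653
κ = (pₒ − pₑ)/(1 − pₑ) = (0.65625 − 0.33653)/(1 − 0.33653) = 0.4819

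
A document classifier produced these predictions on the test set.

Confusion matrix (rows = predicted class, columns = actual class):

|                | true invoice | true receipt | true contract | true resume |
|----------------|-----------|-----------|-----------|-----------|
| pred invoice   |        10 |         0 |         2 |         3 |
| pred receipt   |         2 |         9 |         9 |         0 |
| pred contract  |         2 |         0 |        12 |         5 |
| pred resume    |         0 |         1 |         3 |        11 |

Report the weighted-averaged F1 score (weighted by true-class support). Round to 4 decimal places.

Per-class F1 score (2·TP/(2·TP+FP+FN)):
  invoice: TP=10, FP=0+2+3=5, FN=2+2+0=4 → 20/29 = 0.68966
  receipt: TP=9, FP=2+9+0=11, FN=0+0+1=1 → 18/30 = 0.60000
  contract: TP=12, FP=2+0+5=7, FN=2+9+3=14 → 24/45 = 0.53333
  resume: TP=11, FP=0+1+3=4, FN=3+0+5=8 → 22/34 = 0.64706
Weighted-F1 score = Σ (supportᵢ/N)·F1 scoreᵢ with N=69: (14/69)·0.68966 + (10/69)·0.60000 + (26/69)·0.53333 + (19/69)·0.64706 = 0.6060

0.6060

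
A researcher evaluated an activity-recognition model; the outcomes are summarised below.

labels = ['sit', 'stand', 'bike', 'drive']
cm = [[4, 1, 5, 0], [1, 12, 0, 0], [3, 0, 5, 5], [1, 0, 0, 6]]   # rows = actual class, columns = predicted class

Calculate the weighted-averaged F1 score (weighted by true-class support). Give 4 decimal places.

0.6170

Per-class F1 score (2·TP/(2·TP+FP+FN)):
  sit: TP=4, FP=1+3+1=5, FN=1+5+0=6 → 8/19 = 0.42105
  stand: TP=12, FP=1+0+0=1, FN=1+0+0=1 → 24/26 = 0.92308
  bike: TP=5, FP=5+0+0=5, FN=3+0+5=8 → 10/23 = 0.43478
  drive: TP=6, FP=0+0+5=5, FN=1+0+0=1 → 12/18 = 0.66667
Weighted-F1 score = Σ (supportᵢ/N)·F1 scoreᵢ with N=43: (10/43)·0.42105 + (13/43)·0.92308 + (13/43)·0.43478 + (7/43)·0.66667 = 0.6170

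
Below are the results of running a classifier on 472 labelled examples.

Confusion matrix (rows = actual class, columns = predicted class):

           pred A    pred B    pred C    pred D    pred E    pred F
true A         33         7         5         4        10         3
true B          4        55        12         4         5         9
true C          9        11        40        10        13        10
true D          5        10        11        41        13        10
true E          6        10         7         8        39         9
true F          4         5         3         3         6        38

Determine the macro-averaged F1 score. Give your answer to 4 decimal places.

0.5214

Per-class F1 score (2·TP/(2·TP+FP+FN)):
  A: TP=33, FP=4+9+5+6+4=28, FN=7+5+4+10+3=29 → 66/123 = 0.53659
  B: TP=55, FP=7+11+10+10+5=43, FN=4+12+4+5+9=34 → 110/187 = 0.58824
  C: TP=40, FP=5+12+11+7+3=38, FN=9+11+10+13+10=53 → 80/171 = 0.46784
  D: TP=41, FP=4+4+10+8+3=29, FN=5+10+11+13+10=49 → 82/160 = 0.51250
  E: TP=39, FP=10+5+13+13+6=47, FN=6+10+7+8+9=40 → 78/165 = 0.47273
  F: TP=38, FP=3+9+10+10+9=41, FN=4+5+3+3+6=21 → 76/138 = 0.55072
Macro-F1 score = mean = (0.53659 + 0.58824 + 0.46784 + 0.51250 + 0.47273 + 0.55072) / 6 = 0.5214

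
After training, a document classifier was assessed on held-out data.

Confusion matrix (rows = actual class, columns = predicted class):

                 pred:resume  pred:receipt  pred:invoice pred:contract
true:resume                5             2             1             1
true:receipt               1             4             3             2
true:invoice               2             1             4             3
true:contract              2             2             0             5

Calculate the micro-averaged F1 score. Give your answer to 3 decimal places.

0.474

Micro-averaging pools counts across classes: ΣTP=18, ΣFP=20, ΣFN=20.
Micro-F1 score = 2·TP/(2·TP+FP+FN) on pooled counts = 0.474 (equals overall accuracy in single-label multiclass).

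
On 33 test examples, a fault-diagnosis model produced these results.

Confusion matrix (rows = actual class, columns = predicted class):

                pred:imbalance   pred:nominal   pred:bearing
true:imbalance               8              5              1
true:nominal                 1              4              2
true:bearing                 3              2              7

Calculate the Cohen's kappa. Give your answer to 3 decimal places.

Observed agreement pₒ = trace/N = 19/33 = 0.5758
Expected agreement pₑ = Σ (rowᵢ·colᵢ)/N² = (14·12 + 7·11 + 12·10)/33² = 0.3352
κ = (pₒ − pₑ)/(1 − pₑ) = (0.5758 − 0.3352)/(1 − 0.3352) = 0.362

0.362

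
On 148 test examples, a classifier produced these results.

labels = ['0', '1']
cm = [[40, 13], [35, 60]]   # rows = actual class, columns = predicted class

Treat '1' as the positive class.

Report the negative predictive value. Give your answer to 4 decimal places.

NPV = TN/(TN+FN) = 40/(40+35) = 0.5333

0.5333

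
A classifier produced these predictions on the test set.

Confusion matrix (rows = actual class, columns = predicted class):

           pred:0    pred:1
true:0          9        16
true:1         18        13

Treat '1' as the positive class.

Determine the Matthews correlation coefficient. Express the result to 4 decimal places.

MCC = (TP·TN − FP·FN) / √((TP+FP)(TP+FN)(TN+FP)(TN+FN))
Numerator = 13·9 − 16·18 = -171
Denominator = √(29·31·25·27) = √606825 = 778.9897
MCC = -171 / 778.9897 = -0.2195

-0.2195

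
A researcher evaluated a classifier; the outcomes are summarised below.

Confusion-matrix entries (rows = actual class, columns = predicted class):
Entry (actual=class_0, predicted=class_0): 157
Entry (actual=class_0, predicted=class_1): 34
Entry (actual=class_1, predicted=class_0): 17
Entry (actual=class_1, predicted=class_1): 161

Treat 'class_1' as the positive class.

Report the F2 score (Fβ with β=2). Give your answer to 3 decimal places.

Fβ = (1+β²)·TP / ((1+β²)·TP + β²·FN + FP), with β²=4
= 5·161 / (5·161 + 4·17 + 34) = 0.888

0.888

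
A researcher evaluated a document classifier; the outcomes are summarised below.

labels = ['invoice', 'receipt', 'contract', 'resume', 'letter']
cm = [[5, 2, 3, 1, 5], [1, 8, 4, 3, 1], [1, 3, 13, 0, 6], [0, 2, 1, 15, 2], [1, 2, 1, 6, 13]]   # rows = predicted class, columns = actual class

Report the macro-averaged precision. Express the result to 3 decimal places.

0.533

Per-class precision (TP/(TP+FP)):
  invoice: TP=5, FP=2+3+1+5=11 → 5/16 = 0.3125
  receipt: TP=8, FP=1+4+3+1=9 → 8/17 = 0.4706
  contract: TP=13, FP=1+3+0+6=10 → 13/23 = 0.5652
  resume: TP=15, FP=0+2+1+2=5 → 15/20 = 0.7500
  letter: TP=13, FP=1+2+1+6=10 → 13/23 = 0.5652
Macro-precision = mean = (0.3125 + 0.4706 + 0.5652 + 0.7500 + 0.5652) / 5 = 0.533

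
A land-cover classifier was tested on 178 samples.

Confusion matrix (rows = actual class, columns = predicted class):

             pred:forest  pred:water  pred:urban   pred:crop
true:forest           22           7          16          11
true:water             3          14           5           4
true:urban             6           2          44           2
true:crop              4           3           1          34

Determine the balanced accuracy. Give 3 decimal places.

Balanced accuracy = mean of per-class recall.
  forest: recall = 22/56 = 0.3929
  water: recall = 14/26 = 0.5385
  urban: recall = 44/54 = 0.8148
  crop: recall = 34/42 = 0.8095
Mean = (0.3929 + 0.5385 + 0.8148 + 0.8095) / 4 = 0.639

0.639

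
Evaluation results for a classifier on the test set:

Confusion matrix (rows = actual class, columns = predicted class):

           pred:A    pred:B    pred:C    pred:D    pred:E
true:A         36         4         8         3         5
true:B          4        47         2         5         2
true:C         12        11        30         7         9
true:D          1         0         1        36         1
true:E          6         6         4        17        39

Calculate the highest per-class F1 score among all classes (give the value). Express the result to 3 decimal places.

0.734

Per-class F1 score (2·TP/(2·TP+FP+FN)):
  A: TP=36, FP=4+12+1+6=23, FN=4+8+3+5=20 → 72/115 = 0.6261
  B: TP=47, FP=4+11+0+6=21, FN=4+2+5+2=13 → 94/128 = 0.7344
  C: TP=30, FP=8+2+1+4=15, FN=12+11+7+9=39 → 60/114 = 0.5263
  D: TP=36, FP=3+5+7+17=32, FN=1+0+1+1=3 → 72/107 = 0.6729
  E: TP=39, FP=5+2+9+1=17, FN=6+6+4+17=33 → 78/128 = 0.6094
Highest is class 'B' with F1 score = 0.734.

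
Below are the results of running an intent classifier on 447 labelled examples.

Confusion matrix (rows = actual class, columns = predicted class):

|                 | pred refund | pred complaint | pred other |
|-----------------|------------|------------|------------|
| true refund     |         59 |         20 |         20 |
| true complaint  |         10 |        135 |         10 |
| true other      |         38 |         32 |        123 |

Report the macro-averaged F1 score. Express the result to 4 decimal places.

0.6911

Per-class F1 score (2·TP/(2·TP+FP+FN)):
  refund: TP=59, FP=10+38=48, FN=20+20=40 → 118/206 = 0.57282
  complaint: TP=135, FP=20+32=52, FN=10+10=20 → 270/342 = 0.78947
  other: TP=123, FP=20+10=30, FN=38+32=70 → 246/346 = 0.71098
Macro-F1 score = mean = (0.57282 + 0.78947 + 0.71098) / 3 = 0.6911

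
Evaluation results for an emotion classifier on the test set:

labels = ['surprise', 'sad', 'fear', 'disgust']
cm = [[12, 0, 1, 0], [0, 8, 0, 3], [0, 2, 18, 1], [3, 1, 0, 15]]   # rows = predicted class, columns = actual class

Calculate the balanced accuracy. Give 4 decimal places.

0.8160

Balanced accuracy = mean of per-class recall.
  surprise: recall = 12/15 = 0.80000
  sad: recall = 8/11 = 0.72727
  fear: recall = 18/19 = 0.94737
  disgust: recall = 15/19 = 0.78947
Mean = (0.80000 + 0.72727 + 0.94737 + 0.78947) / 4 = 0.8160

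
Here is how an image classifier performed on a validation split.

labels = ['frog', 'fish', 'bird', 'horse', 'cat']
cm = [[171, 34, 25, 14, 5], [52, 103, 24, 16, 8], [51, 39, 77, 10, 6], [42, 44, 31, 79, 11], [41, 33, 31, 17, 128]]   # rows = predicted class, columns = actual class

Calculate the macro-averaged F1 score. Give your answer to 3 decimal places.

0.504

Per-class F1 score (2·TP/(2·TP+FP+FN)):
  frog: TP=171, FP=34+25+14+5=78, FN=52+51+42+41=186 → 342/606 = 0.5644
  fish: TP=103, FP=52+24+16+8=100, FN=34+39+44+33=150 → 206/456 = 0.4518
  bird: TP=77, FP=51+39+10+6=106, FN=25+24+31+31=111 → 154/371 = 0.4151
  horse: TP=79, FP=42+44+31+11=128, FN=14+16+10+17=57 → 158/343 = 0.4606
  cat: TP=128, FP=41+33+31+17=122, FN=5+8+6+11=30 → 256/408 = 0.6275
Macro-F1 score = mean = (0.5644 + 0.4518 + 0.4151 + 0.4606 + 0.6275) / 5 = 0.504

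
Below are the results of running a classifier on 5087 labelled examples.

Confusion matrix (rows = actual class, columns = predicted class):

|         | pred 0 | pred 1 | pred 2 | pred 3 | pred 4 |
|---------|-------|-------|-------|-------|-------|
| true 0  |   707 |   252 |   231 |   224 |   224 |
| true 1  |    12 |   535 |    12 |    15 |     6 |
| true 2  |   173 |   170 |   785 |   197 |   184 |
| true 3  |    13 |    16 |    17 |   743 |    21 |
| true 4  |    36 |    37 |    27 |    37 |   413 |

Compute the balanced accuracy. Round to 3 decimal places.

0.708

Balanced accuracy = mean of per-class recall.
  0: recall = 707/1638 = 0.4316
  1: recall = 535/580 = 0.9224
  2: recall = 785/1509 = 0.5202
  3: recall = 743/810 = 0.9173
  4: recall = 413/550 = 0.7509
Mean = (0.4316 + 0.9224 + 0.5202 + 0.9173 + 0.7509) / 5 = 0.708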